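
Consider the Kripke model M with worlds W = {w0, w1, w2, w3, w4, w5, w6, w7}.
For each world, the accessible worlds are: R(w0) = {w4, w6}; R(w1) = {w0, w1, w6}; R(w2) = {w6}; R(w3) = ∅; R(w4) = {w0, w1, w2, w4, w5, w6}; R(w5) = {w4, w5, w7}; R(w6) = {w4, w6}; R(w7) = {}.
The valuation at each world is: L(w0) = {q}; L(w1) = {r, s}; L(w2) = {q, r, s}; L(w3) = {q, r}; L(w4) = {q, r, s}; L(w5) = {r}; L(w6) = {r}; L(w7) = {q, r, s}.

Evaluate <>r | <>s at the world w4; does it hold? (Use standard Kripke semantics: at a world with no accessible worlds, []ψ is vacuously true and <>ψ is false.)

Yes

At w4: <>r is true, <>s is true, so <>r | <>s is true.
  At w4: <>r requires r at some successor in {w0, w1, w2, w4, w5, w6}.
    r holds at w1, so <>r is true at w4.
  At w4: <>s requires s at some successor in {w0, w1, w2, w4, w5, w6}.
    s holds at w1, so <>s is true at w4.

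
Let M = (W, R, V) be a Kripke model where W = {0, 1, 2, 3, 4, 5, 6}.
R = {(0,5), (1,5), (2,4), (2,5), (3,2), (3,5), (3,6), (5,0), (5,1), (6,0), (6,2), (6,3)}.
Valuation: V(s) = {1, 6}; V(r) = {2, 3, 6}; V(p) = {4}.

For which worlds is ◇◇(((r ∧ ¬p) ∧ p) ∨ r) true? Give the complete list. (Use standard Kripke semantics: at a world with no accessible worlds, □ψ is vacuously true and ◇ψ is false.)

Let φ = ◇◇(((r ∧ ¬p) ∧ p) ∨ r). Evaluate φ at each world:
  0 (successors {5}): φ is false.
  1 (successors {5}): φ is false.
  2 (successors {4, 5}): φ is false.
  3 (successors {2, 5, 6}): φ is true.
  4 (successors ∅): φ is false.
  5 (successors {0, 1}): φ is false.
  6 (successors {0, 2, 3}): φ is true.
For instance, at 0:
  At 0: ◇◇(((r ∧ ¬p) ∧ p) ∨ r) requires ◇(((r ∧ ¬p) ∧ p) ∨ r) at some successor in {5}.
    At 5: ◇(((r ∧ ¬p) ∧ p) ∨ r) is false.
  So ◇◇(((r ∧ ¬p) ∧ p) ∨ r) is false at 0.
Satisfying worlds: {3, 6}

3, 6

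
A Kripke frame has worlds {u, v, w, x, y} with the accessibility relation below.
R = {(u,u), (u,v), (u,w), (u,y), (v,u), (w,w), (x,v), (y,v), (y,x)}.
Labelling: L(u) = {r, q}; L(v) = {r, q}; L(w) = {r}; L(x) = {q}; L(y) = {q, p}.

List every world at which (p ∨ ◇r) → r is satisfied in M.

u, v, w

Recall that ◇ψ holds at a world iff ψ holds at some accessible world.
Let φ = (p ∨ ◇r) → r. Evaluate φ at each world:
  u (successors {u, v, w, y}): φ is true.
  v (successors {u}): φ is true.
  w (successors {w}): φ is true.
  x (successors {v}): φ is false.
  y (successors {v, x}): φ is false.
For instance, at w:
  At w: p ∨ ◇r is true, r is true, so (p ∨ ◇r) → r is true.
    At w: p is false, ◇r is true, so p ∨ ◇r is true.
      At w: ◇r requires r at some successor in {w}.
        r holds at w, so ◇r is true at w.
Satisfying worlds: {u, v, w}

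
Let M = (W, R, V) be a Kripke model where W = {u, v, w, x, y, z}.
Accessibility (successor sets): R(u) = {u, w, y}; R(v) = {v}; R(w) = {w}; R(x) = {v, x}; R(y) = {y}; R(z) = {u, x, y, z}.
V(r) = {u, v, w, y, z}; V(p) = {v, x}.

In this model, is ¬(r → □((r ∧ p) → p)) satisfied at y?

No

At y: r → □((r ∧ p) → p) is true, so ¬(r → □((r ∧ p) → p)) is false.
  At y: r is true, □((r ∧ p) → p) is true, so r → □((r ∧ p) → p) is true.
    At y: □((r ∧ p) → p) requires (r ∧ p) → p at every successor {y}.
      At y: (r ∧ p) → p is true.
    So □((r ∧ p) → p) is true at y.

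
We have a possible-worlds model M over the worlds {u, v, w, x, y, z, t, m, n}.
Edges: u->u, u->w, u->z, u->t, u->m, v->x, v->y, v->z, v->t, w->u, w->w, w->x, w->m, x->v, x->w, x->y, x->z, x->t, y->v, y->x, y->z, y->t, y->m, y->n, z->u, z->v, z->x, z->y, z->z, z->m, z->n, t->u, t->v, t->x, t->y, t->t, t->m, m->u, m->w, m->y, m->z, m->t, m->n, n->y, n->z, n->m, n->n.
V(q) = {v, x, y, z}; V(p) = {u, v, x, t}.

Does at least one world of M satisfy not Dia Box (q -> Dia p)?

Recall that Box ψ holds at a world iff ψ holds at every accessible world, and Dia ψ holds iff ψ holds at some accessible world.
Let φ = not Dia Box (q -> Dia p). Evaluate φ at each world:
  u (successors {u, w, z, t, m}): φ is false.
  v (successors {x, y, z, t}): φ is false.
  w (successors {u, w, x, m}): φ is false.
  x (successors {v, w, y, z, t}): φ is false.
  y (successors {v, x, z, t, m, n}): φ is false.
  z (successors {u, v, x, y, z, m, n}): φ is false.
  t (successors {u, v, x, y, t, m}): φ is false.
  m (successors {u, w, y, z, t, n}): φ is false.
  n (successors {y, z, m, n}): φ is false.
For instance, at v:
  At v: Dia Box (q -> Dia p) is true, so not Dia Box (q -> Dia p) is false.
    At v: Dia Box (q -> Dia p) requires Box (q -> Dia p) at some successor in {x, y, z, t}.
      Box (q -> Dia p) holds at x, so Dia Box (q -> Dia p) is true at v.

No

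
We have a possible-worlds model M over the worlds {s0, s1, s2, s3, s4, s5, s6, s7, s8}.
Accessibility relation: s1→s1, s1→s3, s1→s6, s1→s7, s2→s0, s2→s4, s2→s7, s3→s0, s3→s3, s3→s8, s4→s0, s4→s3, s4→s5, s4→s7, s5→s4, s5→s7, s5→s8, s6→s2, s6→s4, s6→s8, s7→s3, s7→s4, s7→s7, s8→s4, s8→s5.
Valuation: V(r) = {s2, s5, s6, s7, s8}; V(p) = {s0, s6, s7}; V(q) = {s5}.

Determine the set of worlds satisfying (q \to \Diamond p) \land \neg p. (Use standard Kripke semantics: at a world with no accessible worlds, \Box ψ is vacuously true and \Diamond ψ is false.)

Recall that \Diamond ψ holds at a world iff ψ holds at some accessible world.
Let φ = (q \to \Diamond p) \land \neg p. Evaluate φ at each world:
  s0 (successors ∅): φ is false.
  s1 (successors {s1, s3, s6, s7}): φ is true.
  s2 (successors {s0, s4, s7}): φ is true.
  s3 (successors {s0, s3, s8}): φ is true.
  s4 (successors {s0, s3, s5, s7}): φ is true.
  s5 (successors {s4, s7, s8}): φ is true.
  s6 (successors {s2, s4, s8}): φ is false.
  s7 (successors {s3, s4, s7}): φ is false.
  s8 (successors {s4, s5}): φ is true.
For instance, at s3:
  At s3: q \to \Diamond p is true, \neg p is true, so (q \to \Diamond p) \land \neg p is true.
    At s3: q is false, \Diamond p is true, so q \to \Diamond p is true.
      At s3: \Diamond p requires p at some successor in {s0, s3, s8}.
        p holds at s0, so \Diamond p is true at s3.
Satisfying worlds: {s1, s2, s3, s4, s5, s8}

s1, s2, s3, s4, s5, s8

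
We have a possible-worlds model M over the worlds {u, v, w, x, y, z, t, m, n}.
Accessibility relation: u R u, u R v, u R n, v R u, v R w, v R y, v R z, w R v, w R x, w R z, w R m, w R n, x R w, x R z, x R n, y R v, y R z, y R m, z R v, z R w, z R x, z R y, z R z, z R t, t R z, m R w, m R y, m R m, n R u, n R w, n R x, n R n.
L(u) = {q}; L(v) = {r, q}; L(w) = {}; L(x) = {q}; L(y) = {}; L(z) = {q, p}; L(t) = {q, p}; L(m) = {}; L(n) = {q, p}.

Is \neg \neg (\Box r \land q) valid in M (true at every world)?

Let φ = \neg \neg (\Box r \land q). Evaluate φ at each world:
  u (successors {u, v, n}): φ is false.
  v (successors {u, w, y, z}): φ is false.
  w (successors {v, x, z, m, n}): φ is false.
  x (successors {w, z, n}): φ is false.
  y (successors {v, z, m}): φ is false.
  z (successors {v, w, x, y, z, t}): φ is false.
  t (successors {z}): φ is false.
  m (successors {w, y, m}): φ is false.
  n (successors {u, w, x, n}): φ is false.
Detail at u (counterexample):
  At u: \neg (\Box r \land q) is true, so \neg \neg (\Box r \land q) is false.
    At u: \Box r \land q is false, so \neg (\Box r \land q) is true.
      At u: \Box r is false, q is true, so \Box r \land q is false.

No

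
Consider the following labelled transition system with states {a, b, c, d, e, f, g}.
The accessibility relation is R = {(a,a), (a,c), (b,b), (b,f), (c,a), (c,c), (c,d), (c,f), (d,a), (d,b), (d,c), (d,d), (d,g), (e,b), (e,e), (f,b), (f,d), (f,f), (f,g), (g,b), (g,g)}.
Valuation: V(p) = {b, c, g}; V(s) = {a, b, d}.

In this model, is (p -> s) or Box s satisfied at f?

Yes

At f: p -> s is true, Box s is false, so (p -> s) or Box s is true.
  At f: Box s requires s at every successor {b, d, f, g}.
    s fails at f, so Box s is false at f.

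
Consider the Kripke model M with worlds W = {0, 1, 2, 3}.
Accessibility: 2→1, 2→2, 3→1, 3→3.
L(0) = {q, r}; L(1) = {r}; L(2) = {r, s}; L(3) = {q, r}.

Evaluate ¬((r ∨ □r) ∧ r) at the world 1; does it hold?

No

Recall that □ψ holds at a world iff ψ holds at every accessible world, and ◇ψ holds iff ψ holds at some accessible world.
At 1: (r ∨ □r) ∧ r is true, so ¬((r ∨ □r) ∧ r) is false.
  At 1: r ∨ □r is true, r is true, so (r ∨ □r) ∧ r is true.
    At 1: r is true, □r is true, so r ∨ □r is true.
      At 1: no accessible worlds, so □r holds vacuously.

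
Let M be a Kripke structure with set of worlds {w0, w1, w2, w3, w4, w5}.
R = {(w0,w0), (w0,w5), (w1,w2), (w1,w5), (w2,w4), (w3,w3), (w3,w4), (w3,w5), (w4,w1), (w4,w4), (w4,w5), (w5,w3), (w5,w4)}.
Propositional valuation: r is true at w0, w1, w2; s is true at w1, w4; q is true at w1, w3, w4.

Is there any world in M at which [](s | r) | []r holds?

Let φ = [](s | r) | []r. Evaluate φ at each world:
  w0 (successors {w0, w5}): φ is false.
  w1 (successors {w2, w5}): φ is false.
  w2 (successors {w4}): φ is true.
  w3 (successors {w3, w4, w5}): φ is false.
  w4 (successors {w1, w4, w5}): φ is false.
  w5 (successors {w3, w4}): φ is false.
Detail at w2 (witness):
  At w2: [](s | r) is true, []r is false, so [](s | r) | []r is true.
    At w2: [](s | r) requires s | r at every successor {w4}.
      At w4: s | r is true.
    So [](s | r) is true at w2.
    At w2: []r requires r at every successor {w4}.
      r fails at w4, so []r is false at w2.

Yes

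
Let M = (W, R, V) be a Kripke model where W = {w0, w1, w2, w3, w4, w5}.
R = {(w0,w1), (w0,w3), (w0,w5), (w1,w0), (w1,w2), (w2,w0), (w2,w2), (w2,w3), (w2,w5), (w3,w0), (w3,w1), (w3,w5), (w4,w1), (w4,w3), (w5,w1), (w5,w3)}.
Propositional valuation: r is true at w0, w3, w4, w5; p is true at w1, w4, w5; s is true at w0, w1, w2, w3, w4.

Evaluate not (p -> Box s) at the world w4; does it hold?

At w4: p -> Box s is true, so not (p -> Box s) is false.
  At w4: p is true, Box s is true, so p -> Box s is true.
    At w4: Box s requires s at every successor {w1, w3}.
      At w1: s is true.
      At w3: s is true.
    So Box s is true at w4.

No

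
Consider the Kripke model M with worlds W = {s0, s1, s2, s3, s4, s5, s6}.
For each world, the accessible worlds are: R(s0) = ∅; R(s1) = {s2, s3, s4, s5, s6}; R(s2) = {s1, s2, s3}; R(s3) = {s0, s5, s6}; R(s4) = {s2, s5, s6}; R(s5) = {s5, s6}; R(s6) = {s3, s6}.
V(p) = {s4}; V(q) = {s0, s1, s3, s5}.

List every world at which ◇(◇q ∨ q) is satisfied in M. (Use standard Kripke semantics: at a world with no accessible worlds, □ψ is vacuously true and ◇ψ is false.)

s1, s2, s3, s4, s5, s6

Let φ = ◇(◇q ∨ q). Evaluate φ at each world:
  s0 (successors ∅): φ is false.
  s1 (successors {s2, s3, s4, s5, s6}): φ is true.
  s2 (successors {s1, s2, s3}): φ is true.
  s3 (successors {s0, s5, s6}): φ is true.
  s4 (successors {s2, s5, s6}): φ is true.
  s5 (successors {s5, s6}): φ is true.
  s6 (successors {s3, s6}): φ is true.
For instance, at s6:
  At s6: ◇(◇q ∨ q) requires ◇q ∨ q at some successor in {s3, s6}.
    ◇q ∨ q holds at s3, so ◇(◇q ∨ q) is true at s6.
      At s3: ◇q is true, q is true, so ◇q ∨ q is true.
Satisfying worlds: {s1, s2, s3, s4, s5, s6}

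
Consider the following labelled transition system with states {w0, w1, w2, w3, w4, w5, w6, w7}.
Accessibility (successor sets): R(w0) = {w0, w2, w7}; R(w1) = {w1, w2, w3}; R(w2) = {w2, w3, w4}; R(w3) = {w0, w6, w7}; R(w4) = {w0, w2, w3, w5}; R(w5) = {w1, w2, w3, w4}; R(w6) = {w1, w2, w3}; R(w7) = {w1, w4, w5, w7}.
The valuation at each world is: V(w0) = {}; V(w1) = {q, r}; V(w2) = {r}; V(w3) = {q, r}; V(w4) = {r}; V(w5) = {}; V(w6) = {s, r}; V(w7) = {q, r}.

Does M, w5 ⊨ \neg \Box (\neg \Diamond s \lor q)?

No

At w5: \Box (\neg \Diamond s \lor q) is true, so \neg \Box (\neg \Diamond s \lor q) is false.
  At w5: \Box (\neg \Diamond s \lor q) requires \neg \Diamond s \lor q at every successor {w1, w2, w3, w4}.
    At w1: \neg \Diamond s \lor q is true.
    At w2: \neg \Diamond s \lor q is true.
    At w3: \neg \Diamond s \lor q is true.
    At w4: \neg \Diamond s \lor q is true.
  So \Box (\neg \Diamond s \lor q) is true at w5.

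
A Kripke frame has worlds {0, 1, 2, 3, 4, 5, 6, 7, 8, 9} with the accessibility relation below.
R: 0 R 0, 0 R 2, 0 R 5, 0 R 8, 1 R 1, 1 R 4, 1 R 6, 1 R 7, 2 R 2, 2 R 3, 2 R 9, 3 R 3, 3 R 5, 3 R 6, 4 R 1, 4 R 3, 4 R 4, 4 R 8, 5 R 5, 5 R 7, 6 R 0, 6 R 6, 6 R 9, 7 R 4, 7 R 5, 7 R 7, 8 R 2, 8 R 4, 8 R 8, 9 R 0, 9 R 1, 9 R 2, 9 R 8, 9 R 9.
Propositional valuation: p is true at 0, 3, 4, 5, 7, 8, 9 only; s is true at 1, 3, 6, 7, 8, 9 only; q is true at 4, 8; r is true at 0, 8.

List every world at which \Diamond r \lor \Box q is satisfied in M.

Recall that \Box ψ holds at a world iff ψ holds at every accessible world, and \Diamond ψ holds iff ψ holds at some accessible world.
Let φ = \Diamond r \lor \Box q. Evaluate φ at each world:
  0 (successors {0, 2, 5, 8}): φ is true.
  1 (successors {1, 4, 6, 7}): φ is false.
  2 (successors {2, 3, 9}): φ is false.
  3 (successors {3, 5, 6}): φ is false.
  4 (successors {1, 3, 4, 8}): φ is true.
  5 (successors {5, 7}): φ is false.
  6 (successors {0, 6, 9}): φ is true.
  7 (successors {4, 5, 7}): φ is false.
  8 (successors {2, 4, 8}): φ is true.
  9 (successors {0, 1, 2, 8, 9}): φ is true.
For instance, at 7:
  At 7: \Diamond r is false, \Box q is false, so \Diamond r \lor \Box q is false.
    At 7: \Diamond r requires r at some successor in {4, 5, 7}.
      At 4: r is false.
      At 5: r is false.
      At 7: r is false.
    So \Diamond r is false at 7.
    At 7: \Box q requires q at every successor {4, 5, 7}.
      q fails at 5, so \Box q is false at 7.
Satisfying worlds: {0, 4, 6, 8, 9}

0, 4, 6, 8, 9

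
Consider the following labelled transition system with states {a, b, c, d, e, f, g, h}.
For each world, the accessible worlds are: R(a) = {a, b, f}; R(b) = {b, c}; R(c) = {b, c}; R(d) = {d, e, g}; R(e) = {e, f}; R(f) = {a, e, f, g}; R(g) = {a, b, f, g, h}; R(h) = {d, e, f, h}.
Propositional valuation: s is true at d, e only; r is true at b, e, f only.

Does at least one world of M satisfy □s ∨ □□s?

No

Let φ = □s ∨ □□s. Evaluate φ at each world:
  a (successors {a, b, f}): φ is false.
  b (successors {b, c}): φ is false.
  c (successors {b, c}): φ is false.
  d (successors {d, e, g}): φ is false.
  e (successors {e, f}): φ is false.
  f (successors {a, e, f, g}): φ is false.
  g (successors {a, b, f, g, h}): φ is false.
  h (successors {d, e, f, h}): φ is false.
For instance, at d:
  At d: □s is false, □□s is false, so □s ∨ □□s is false.
    At d: □s requires s at every successor {d, e, g}.
      s fails at g, so □s is false at d.
    At d: □□s requires □s at every successor {d, e, g}.
      □s fails at d, so □□s is false at d.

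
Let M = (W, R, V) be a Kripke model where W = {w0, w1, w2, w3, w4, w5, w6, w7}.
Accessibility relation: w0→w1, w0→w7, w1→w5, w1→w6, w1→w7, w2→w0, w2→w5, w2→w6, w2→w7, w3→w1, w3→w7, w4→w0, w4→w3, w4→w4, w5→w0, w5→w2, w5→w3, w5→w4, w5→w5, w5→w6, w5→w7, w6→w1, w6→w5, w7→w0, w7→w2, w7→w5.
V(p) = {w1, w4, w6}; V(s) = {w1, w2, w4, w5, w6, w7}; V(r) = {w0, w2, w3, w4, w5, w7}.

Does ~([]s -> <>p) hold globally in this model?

Let φ = ~([]s -> <>p). Evaluate φ at each world:
  w0 (successors {w1, w7}): φ is false.
  w1 (successors {w5, w6, w7}): φ is false.
  w2 (successors {w0, w5, w6, w7}): φ is false.
  w3 (successors {w1, w7}): φ is false.
  w4 (successors {w0, w3, w4}): φ is false.
  w5 (successors {w0, w2, w3, w4, w5, w6, w7}): φ is false.
  w6 (successors {w1, w5}): φ is false.
  w7 (successors {w0, w2, w5}): φ is false.
Detail at w0 (counterexample):
  At w0: []s -> <>p is true, so ~([]s -> <>p) is false.
    At w0: []s is true, <>p is true, so []s -> <>p is true.
      At w0: []s requires s at every successor {w1, w7}.
        At w1: s is true.
        At w7: s is true.
      So []s is true at w0.
      At w0: <>p requires p at some successor in {w1, w7}.
        p holds at w1, so <>p is true at w0.

No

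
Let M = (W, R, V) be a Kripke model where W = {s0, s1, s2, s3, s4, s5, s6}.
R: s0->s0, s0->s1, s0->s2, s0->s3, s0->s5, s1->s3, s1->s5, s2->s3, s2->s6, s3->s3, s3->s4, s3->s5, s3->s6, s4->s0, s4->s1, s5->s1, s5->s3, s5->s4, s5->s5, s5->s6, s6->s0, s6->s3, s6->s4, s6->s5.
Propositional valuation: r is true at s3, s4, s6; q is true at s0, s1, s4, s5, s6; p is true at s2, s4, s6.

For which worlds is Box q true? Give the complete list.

s4

Let φ = Box q. Evaluate φ at each world:
  s0 (successors {s0, s1, s2, s3, s5}): φ is false.
  s1 (successors {s3, s5}): φ is false.
  s2 (successors {s3, s6}): φ is false.
  s3 (successors {s3, s4, s5, s6}): φ is false.
  s4 (successors {s0, s1}): φ is true.
  s5 (successors {s1, s3, s4, s5, s6}): φ is false.
  s6 (successors {s0, s3, s4, s5}): φ is false.
For instance, at s4:
  At s4: Box q requires q at every successor {s0, s1}.
    At s0: q is true.
    At s1: q is true.
  So Box q is true at s4.
Satisfying worlds: {s4}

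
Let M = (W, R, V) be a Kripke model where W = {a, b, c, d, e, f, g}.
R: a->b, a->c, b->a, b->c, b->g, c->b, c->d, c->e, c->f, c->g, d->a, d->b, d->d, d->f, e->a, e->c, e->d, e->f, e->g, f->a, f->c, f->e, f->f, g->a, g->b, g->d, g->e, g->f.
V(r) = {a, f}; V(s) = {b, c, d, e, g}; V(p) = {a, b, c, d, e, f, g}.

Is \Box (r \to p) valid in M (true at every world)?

Yes

Let φ = \Box (r \to p). Evaluate φ at each world:
  a (successors {b, c}): φ is true.
  b (successors {a, c, g}): φ is true.
  c (successors {b, d, e, f, g}): φ is true.
  d (successors {a, b, d, f}): φ is true.
  e (successors {a, c, d, f, g}): φ is true.
  f (successors {a, c, e, f}): φ is true.
  g (successors {a, b, d, e, f}): φ is true.
For instance, at c:
  At c: \Box (r \to p) requires r \to p at every successor {b, d, e, f, g}.
    At b: r \to p is true.
    At d: r \to p is true.
    At e: r \to p is true.
    At f: r \to p is true.
    At g: r \to p is true.
  So \Box (r \to p) is true at c.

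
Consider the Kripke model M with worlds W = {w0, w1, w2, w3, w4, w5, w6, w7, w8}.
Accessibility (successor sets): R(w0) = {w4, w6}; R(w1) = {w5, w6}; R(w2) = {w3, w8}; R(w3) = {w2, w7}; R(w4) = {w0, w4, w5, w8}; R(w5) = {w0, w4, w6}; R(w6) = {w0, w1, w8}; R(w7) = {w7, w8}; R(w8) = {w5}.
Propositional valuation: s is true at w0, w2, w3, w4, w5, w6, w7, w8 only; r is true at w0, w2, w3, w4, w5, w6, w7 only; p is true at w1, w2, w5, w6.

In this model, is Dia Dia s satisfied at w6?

At w6: Dia Dia s requires Dia s at some successor in {w0, w1, w8}.
  Dia s holds at w0, so Dia Dia s is true at w6.
    At w0: Dia s requires s at some successor in {w4, w6}.
      s holds at w4, so Dia s is true at w0.

Yes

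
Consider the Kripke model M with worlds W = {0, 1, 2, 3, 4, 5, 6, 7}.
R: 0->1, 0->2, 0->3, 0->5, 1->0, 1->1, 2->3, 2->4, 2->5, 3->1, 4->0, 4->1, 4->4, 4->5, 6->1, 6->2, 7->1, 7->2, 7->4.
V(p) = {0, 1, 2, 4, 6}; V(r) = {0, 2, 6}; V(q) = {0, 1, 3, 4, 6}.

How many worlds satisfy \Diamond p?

Let φ = \Diamond p. Evaluate φ at each world:
  0 (successors {1, 2, 3, 5}): φ is true.
  1 (successors {0, 1}): φ is true.
  2 (successors {3, 4, 5}): φ is true.
  3 (successors {1}): φ is true.
  4 (successors {0, 1, 4, 5}): φ is true.
  5 (successors ∅): φ is false.
  6 (successors {1, 2}): φ is true.
  7 (successors {1, 2, 4}): φ is true.
For instance, at 0:
  At 0: \Diamond p requires p at some successor in {1, 2, 3, 5}.
    p holds at 1, so \Diamond p is true at 0.
Satisfying worlds: {0, 1, 2, 3, 4, 6, 7}

7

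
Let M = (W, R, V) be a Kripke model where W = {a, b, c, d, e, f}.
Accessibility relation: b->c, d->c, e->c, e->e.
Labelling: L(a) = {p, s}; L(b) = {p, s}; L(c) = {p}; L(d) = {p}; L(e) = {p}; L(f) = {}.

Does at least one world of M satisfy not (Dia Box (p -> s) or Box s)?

No

Recall that Box ψ holds at a world iff ψ holds at every accessible world, and Dia ψ holds iff ψ holds at some accessible world.
Let φ = not (Dia Box (p -> s) or Box s). Evaluate φ at each world:
  a (successors ∅): φ is false.
  b (successors {c}): φ is false.
  c (successors ∅): φ is false.
  d (successors {c}): φ is false.
  e (successors {c, e}): φ is false.
  f (successors ∅): φ is false.
For instance, at d:
  At d: Dia Box (p -> s) or Box s is true, so not (Dia Box (p -> s) or Box s) is false.
    At d: Dia Box (p -> s) is true, Box s is false, so Dia Box (p -> s) or Box s is true.
      At d: Dia Box (p -> s) requires Box (p -> s) at some successor in {c}.
        Box (p -> s) holds at c, so Dia Box (p -> s) is true at d.
      At d: Box s requires s at every successor {c}.
        s fails at c, so Box s is false at d.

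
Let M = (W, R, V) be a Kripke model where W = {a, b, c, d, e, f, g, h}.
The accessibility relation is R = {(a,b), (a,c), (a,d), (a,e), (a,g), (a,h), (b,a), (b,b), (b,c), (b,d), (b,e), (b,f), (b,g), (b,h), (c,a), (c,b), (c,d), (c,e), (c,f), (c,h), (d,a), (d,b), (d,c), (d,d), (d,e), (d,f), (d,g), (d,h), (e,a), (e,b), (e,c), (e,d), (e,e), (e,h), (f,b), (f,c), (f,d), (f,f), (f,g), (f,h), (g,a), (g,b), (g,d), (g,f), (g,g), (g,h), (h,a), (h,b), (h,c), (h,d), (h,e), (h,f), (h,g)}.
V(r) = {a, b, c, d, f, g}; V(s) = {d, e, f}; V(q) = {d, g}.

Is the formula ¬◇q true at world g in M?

At g: ◇q is true, so ¬◇q is false.
  At g: ◇q requires q at some successor in {a, b, d, f, g, h}.
    q holds at d, so ◇q is true at g.

No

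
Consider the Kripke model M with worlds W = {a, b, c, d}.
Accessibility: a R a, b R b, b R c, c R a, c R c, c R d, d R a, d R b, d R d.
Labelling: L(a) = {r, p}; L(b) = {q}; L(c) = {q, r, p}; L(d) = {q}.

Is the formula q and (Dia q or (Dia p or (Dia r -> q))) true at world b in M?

Yes

At b: q is true, Dia q or (Dia p or (Dia r -> q)) is true, so q and (Dia q or (Dia p or (Dia r -> q))) is true.
  At b: Dia q is true, Dia p or (Dia r -> q) is true, so Dia q or (Dia p or (Dia r -> q)) is true.
    At b: Dia q requires q at some successor in {b, c}.
      q holds at b, so Dia q is true at b.
    At b: Dia p is true, Dia r -> q is true, so Dia p or (Dia r -> q) is true.
      At b: Dia p requires p at some successor in {b, c}.
        p holds at c, so Dia p is true at b.
      At b: Dia r is true, q is true, so Dia r -> q is true.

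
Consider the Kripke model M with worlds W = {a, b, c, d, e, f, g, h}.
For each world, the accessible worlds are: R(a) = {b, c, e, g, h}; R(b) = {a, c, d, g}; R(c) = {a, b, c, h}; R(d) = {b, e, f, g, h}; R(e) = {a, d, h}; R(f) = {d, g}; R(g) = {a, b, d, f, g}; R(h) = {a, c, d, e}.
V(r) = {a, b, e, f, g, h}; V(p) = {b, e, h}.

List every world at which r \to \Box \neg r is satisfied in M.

Let φ = r \to \Box \neg r. Evaluate φ at each world:
  a (successors {b, c, e, g, h}): φ is false.
  b (successors {a, c, d, g}): φ is false.
  c (successors {a, b, c, h}): φ is true.
  d (successors {b, e, f, g, h}): φ is true.
  e (successors {a, d, h}): φ is false.
  f (successors {d, g}): φ is false.
  g (successors {a, b, d, f, g}): φ is false.
  h (successors {a, c, d, e}): φ is false.
For instance, at e:
  At e: r is true, \Box \neg r is false, so r \to \Box \neg r is false.
    At e: \Box \neg r requires \neg r at every successor {a, d, h}.
      \neg r fails at a, so \Box \neg r is false at e.
Satisfying worlds: {c, d}

c, d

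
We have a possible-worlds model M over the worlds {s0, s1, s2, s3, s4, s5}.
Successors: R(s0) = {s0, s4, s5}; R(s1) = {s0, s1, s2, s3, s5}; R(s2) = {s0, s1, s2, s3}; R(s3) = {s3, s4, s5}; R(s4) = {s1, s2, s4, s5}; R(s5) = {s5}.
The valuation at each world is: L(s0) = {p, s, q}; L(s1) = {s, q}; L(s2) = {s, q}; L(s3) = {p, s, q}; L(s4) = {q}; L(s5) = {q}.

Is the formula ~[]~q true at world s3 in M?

Yes

At s3: []~q is false, so ~[]~q is true.
  At s3: []~q requires ~q at every successor {s3, s4, s5}.
    ~q fails at s3, so []~q is false at s3.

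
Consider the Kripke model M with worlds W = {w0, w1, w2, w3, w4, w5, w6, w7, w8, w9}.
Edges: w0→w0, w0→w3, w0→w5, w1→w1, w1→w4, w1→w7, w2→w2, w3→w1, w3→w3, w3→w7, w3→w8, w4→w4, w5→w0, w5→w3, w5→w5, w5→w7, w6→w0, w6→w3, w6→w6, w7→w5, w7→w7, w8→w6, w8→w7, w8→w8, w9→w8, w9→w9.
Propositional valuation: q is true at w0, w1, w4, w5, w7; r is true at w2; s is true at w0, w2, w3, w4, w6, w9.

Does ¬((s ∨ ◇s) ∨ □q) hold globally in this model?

Let φ = ¬((s ∨ ◇s) ∨ □q). Evaluate φ at each world:
  w0 (successors {w0, w3, w5}): φ is false.
  w1 (successors {w1, w4, w7}): φ is false.
  w2 (successors {w2}): φ is false.
  w3 (successors {w1, w3, w7, w8}): φ is false.
  w4 (successors {w4}): φ is false.
  w5 (successors {w0, w3, w5, w7}): φ is false.
  w6 (successors {w0, w3, w6}): φ is false.
  w7 (successors {w5, w7}): φ is false.
  w8 (successors {w6, w7, w8}): φ is false.
  w9 (successors {w8, w9}): φ is false.
Detail at w0 (counterexample):
  At w0: (s ∨ ◇s) ∨ □q is true, so ¬((s ∨ ◇s) ∨ □q) is false.
    At w0: s ∨ ◇s is true, □q is false, so (s ∨ ◇s) ∨ □q is true.
      At w0: s is true, ◇s is true, so s ∨ ◇s is true.
      At w0: □q requires q at every successor {w0, w3, w5}.
        q fails at w3, so □q is false at w0.

No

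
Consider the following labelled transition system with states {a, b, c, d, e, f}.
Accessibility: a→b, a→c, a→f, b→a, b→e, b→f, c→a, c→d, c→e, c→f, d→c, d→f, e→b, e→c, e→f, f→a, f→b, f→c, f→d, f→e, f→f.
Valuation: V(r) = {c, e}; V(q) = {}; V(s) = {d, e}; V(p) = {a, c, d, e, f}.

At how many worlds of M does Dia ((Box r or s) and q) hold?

Let φ = Dia ((Box r or s) and q). Evaluate φ at each world:
  a (successors {b, c, f}): φ is false.
  b (successors {a, e, f}): φ is false.
  c (successors {a, d, e, f}): φ is false.
  d (successors {c, f}): φ is false.
  e (successors {b, c, f}): φ is false.
  f (successors {a, b, c, d, e, f}): φ is false.
For instance, at a:
  At a: Dia ((Box r or s) and q) requires (Box r or s) and q at some successor in {b, c, f}.
    At b: (Box r or s) and q is false.
    At c: (Box r or s) and q is false.
    At f: (Box r or s) and q is false.
  So Dia ((Box r or s) and q) is false at a.
Satisfying worlds: none.

0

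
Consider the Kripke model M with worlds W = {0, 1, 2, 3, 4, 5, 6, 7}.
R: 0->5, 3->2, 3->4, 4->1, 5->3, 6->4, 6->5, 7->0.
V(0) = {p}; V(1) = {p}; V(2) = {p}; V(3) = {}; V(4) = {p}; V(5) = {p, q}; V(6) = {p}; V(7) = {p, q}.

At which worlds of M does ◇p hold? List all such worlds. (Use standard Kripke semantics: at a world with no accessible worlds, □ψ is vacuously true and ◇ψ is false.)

Let φ = ◇p. Evaluate φ at each world:
  0 (successors {5}): φ is true.
  1 (successors ∅): φ is false.
  2 (successors ∅): φ is false.
  3 (successors {2, 4}): φ is true.
  4 (successors {1}): φ is true.
  5 (successors {3}): φ is false.
  6 (successors {4, 5}): φ is true.
  7 (successors {0}): φ is true.
For instance, at 3:
  At 3: ◇p requires p at some successor in {2, 4}.
    p holds at 2, so ◇p is true at 3.
Satisfying worlds: {0, 3, 4, 6, 7}

0, 3, 4, 6, 7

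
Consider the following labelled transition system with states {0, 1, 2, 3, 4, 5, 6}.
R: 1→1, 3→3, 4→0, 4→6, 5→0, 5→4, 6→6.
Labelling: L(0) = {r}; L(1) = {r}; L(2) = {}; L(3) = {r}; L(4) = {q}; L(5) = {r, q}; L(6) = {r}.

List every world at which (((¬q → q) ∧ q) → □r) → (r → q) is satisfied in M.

2, 4, 5

Let φ = (((¬q → q) ∧ q) → □r) → (r → q). Evaluate φ at each world:
  0 (successors ∅): φ is false.
  1 (successors {1}): φ is false.
  2 (successors ∅): φ is true.
  3 (successors {3}): φ is false.
  4 (successors {0, 6}): φ is true.
  5 (successors {0, 4}): φ is true.
  6 (successors {6}): φ is false.
For instance, at 1:
  At 1: ((¬q → q) ∧ q) → □r is true, r → q is false, so (((¬q → q) ∧ q) → □r) → (r → q) is false.
    At 1: (¬q → q) ∧ q is false, □r is true, so ((¬q → q) ∧ q) → □r is true.
      At 1: □r requires r at every successor {1}.
        At 1: r is true.
      So □r is true at 1.
Satisfying worlds: {2, 4, 5}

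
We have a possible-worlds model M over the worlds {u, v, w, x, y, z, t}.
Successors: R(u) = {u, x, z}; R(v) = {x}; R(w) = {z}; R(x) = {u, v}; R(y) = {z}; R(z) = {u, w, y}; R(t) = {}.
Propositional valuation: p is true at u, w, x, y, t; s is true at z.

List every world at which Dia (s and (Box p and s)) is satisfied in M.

u, w, y

Recall that Box ψ holds at a world iff ψ holds at every accessible world, and Dia ψ holds iff ψ holds at some accessible world.
Let φ = Dia (s and (Box p and s)). Evaluate φ at each world:
  u (successors {u, x, z}): φ is true.
  v (successors {x}): φ is false.
  w (successors {z}): φ is true.
  x (successors {u, v}): φ is false.
  y (successors {z}): φ is true.
  z (successors {u, w, y}): φ is false.
  t (successors ∅): φ is false.
For instance, at v:
  At v: Dia (s and (Box p and s)) requires s and (Box p and s) at some successor in {x}.
    At x: s and (Box p and s) is false.
  So Dia (s and (Box p and s)) is false at v.
Satisfying worlds: {u, w, y}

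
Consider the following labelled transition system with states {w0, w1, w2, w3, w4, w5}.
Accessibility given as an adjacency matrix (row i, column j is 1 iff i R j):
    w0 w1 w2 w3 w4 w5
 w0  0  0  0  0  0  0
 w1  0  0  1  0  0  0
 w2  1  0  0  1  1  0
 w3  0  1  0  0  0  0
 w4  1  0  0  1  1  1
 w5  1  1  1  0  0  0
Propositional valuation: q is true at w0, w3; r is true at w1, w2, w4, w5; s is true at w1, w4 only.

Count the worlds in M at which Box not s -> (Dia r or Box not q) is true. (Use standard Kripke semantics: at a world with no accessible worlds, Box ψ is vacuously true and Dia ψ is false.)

6

Recall that Box ψ holds at a world iff ψ holds at every accessible world, and Dia ψ holds iff ψ holds at some accessible world.
Let φ = Box not s -> (Dia r or Box not q). Evaluate φ at each world:
  w0 (successors ∅): φ is true.
  w1 (successors {w2}): φ is true.
  w2 (successors {w0, w3, w4}): φ is true.
  w3 (successors {w1}): φ is true.
  w4 (successors {w0, w3, w4, w5}): φ is true.
  w5 (successors {w0, w1, w2}): φ is true.
For instance, at w2:
  At w2: Box not s is false, Dia r or Box not q is true, so Box not s -> (Dia r or Box not q) is true.
    At w2: Box not s requires not s at every successor {w0, w3, w4}.
      not s fails at w4, so Box not s is false at w2.
    At w2: Dia r is true, Box not q is false, so Dia r or Box not q is true.
      At w2: Dia r requires r at some successor in {w0, w3, w4}.
        r holds at w4, so Dia r is true at w2.
      At w2: Box not q requires not q at every successor {w0, w3, w4}.
        not q fails at w0, so Box not q is false at w2.
Satisfying worlds: {w0, w1, w2, w3, w4, w5}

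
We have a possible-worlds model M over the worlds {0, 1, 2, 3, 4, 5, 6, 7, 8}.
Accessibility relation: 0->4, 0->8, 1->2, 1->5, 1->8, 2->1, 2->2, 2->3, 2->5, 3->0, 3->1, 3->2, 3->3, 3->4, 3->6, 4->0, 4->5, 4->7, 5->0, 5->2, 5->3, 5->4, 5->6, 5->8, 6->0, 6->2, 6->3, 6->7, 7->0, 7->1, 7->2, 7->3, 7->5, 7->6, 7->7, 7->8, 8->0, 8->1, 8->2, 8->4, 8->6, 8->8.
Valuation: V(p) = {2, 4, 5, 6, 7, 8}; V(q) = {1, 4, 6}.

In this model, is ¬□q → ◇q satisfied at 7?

Recall that □ψ holds at a world iff ψ holds at every accessible world, and ◇ψ holds iff ψ holds at some accessible world.
At 7: ¬□q is true, ◇q is true, so ¬□q → ◇q is true.
  At 7: □q is false, so ¬□q is true.
    At 7: □q requires q at every successor {0, 1, 2, 3, 5, 6, 7, 8}.
      q fails at 0, so □q is false at 7.
  At 7: ◇q requires q at some successor in {0, 1, 2, 3, 5, 6, 7, 8}.
    q holds at 1, so ◇q is true at 7.

Yes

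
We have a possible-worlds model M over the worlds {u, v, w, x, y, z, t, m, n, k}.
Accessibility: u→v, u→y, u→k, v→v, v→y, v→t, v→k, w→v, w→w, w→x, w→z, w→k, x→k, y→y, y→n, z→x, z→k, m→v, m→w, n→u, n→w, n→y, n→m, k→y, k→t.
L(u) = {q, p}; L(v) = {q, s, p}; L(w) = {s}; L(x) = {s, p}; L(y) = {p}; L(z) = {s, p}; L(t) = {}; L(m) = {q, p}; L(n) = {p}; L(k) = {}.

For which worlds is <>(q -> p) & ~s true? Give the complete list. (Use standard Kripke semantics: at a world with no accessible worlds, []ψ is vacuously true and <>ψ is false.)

Let φ = <>(q -> p) & ~s. Evaluate φ at each world:
  u (successors {v, y, k}): φ is true.
  v (successors {v, y, t, k}): φ is false.
  w (successors {v, w, x, z, k}): φ is false.
  x (successors {k}): φ is false.
  y (successors {y, n}): φ is true.
  z (successors {x, k}): φ is false.
  t (successors ∅): φ is false.
  m (successors {v, w}): φ is true.
  n (successors {u, w, y, m}): φ is true.
  k (successors {y, t}): φ is true.
For instance, at v:
  At v: <>(q -> p) is true, ~s is false, so <>(q -> p) & ~s is false.
    At v: <>(q -> p) requires q -> p at some successor in {v, y, t, k}.
      q -> p holds at v, so <>(q -> p) is true at v.
Satisfying worlds: {u, y, m, n, k}

u, y, m, n, k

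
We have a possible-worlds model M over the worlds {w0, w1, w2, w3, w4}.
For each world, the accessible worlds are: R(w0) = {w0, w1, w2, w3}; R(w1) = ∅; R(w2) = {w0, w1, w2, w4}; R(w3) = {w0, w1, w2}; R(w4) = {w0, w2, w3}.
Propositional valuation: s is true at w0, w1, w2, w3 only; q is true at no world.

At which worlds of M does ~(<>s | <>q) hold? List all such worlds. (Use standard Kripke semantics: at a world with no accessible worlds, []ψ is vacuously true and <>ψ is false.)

w1

Recall that <>ψ holds at a world iff ψ holds at some accessible world.
Let φ = ~(<>s | <>q). Evaluate φ at each world:
  w0 (successors {w0, w1, w2, w3}): φ is false.
  w1 (successors ∅): φ is true.
  w2 (successors {w0, w1, w2, w4}): φ is false.
  w3 (successors {w0, w1, w2}): φ is false.
  w4 (successors {w0, w2, w3}): φ is false.
For instance, at w0:
  At w0: <>s | <>q is true, so ~(<>s | <>q) is false.
    At w0: <>s is true, <>q is false, so <>s | <>q is true.
      At w0: <>s requires s at some successor in {w0, w1, w2, w3}.
        s holds at w0, so <>s is true at w0.
      At w0: <>q requires q at some successor in {w0, w1, w2, w3}.
        At w0: q is false.
        At w1: q is false.
        At w2: q is false.
        At w3: q is false.
      So <>q is false at w0.
Satisfying worlds: {w1}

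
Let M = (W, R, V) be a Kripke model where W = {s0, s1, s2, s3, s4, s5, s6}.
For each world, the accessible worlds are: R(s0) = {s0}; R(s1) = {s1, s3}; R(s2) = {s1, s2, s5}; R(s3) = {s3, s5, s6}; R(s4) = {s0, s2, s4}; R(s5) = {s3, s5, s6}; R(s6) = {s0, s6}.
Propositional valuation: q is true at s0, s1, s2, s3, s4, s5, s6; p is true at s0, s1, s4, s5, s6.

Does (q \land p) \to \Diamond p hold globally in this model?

Yes

Let φ = (q \land p) \to \Diamond p. Evaluate φ at each world:
  s0 (successors {s0}): φ is true.
  s1 (successors {s1, s3}): φ is true.
  s2 (successors {s1, s2, s5}): φ is true.
  s3 (successors {s3, s5, s6}): φ is true.
  s4 (successors {s0, s2, s4}): φ is true.
  s5 (successors {s3, s5, s6}): φ is true.
  s6 (successors {s0, s6}): φ is true.
For instance, at s4:
  At s4: q \land p is true, \Diamond p is true, so (q \land p) \to \Diamond p is true.
    At s4: \Diamond p requires p at some successor in {s0, s2, s4}.
      p holds at s0, so \Diamond p is true at s4.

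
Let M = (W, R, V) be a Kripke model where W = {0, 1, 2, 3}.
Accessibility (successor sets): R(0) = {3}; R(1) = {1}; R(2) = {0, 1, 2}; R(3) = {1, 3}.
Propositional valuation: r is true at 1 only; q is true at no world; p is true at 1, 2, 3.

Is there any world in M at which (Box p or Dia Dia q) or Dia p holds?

Yes

Recall that Box ψ holds at a world iff ψ holds at every accessible world, and Dia ψ holds iff ψ holds at some accessible world.
Let φ = (Box p or Dia Dia q) or Dia p. Evaluate φ at each world:
  0 (successors {3}): φ is true.
  1 (successors {1}): φ is true.
  2 (successors {0, 1, 2}): φ is true.
  3 (successors {1, 3}): φ is true.
Detail at 0 (witness):
  At 0: Box p or Dia Dia q is true, Dia p is true, so (Box p or Dia Dia q) or Dia p is true.
    At 0: Box p is true, Dia Dia q is false, so Box p or Dia Dia q is true.
      At 0: Box p requires p at every successor {3}.
        At 3: p is true.
      So Box p is true at 0.
      At 0: Dia Dia q requires Dia q at some successor in {3}.
        At 3: Dia q is false.
      So Dia Dia q is false at 0.
    At 0: Dia p requires p at some successor in {3}.
      p holds at 3, so Dia p is true at 0.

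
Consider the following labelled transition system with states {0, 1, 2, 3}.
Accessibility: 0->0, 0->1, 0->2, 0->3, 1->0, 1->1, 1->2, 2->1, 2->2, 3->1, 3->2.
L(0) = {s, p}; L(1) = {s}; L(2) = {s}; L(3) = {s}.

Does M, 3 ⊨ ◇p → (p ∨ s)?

At 3: ◇p is false, p ∨ s is true, so ◇p → (p ∨ s) is true.
  At 3: ◇p requires p at some successor in {1, 2}.
    At 1: p is false.
    At 2: p is false.
  So ◇p is false at 3.

Yes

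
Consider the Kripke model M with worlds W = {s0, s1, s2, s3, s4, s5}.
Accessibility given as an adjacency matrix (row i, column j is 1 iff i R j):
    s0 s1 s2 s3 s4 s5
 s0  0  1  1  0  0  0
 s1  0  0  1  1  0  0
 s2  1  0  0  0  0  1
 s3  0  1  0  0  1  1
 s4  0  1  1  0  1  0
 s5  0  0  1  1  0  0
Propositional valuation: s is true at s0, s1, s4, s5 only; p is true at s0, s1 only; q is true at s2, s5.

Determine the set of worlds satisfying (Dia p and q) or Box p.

Let φ = (Dia p and q) or Box p. Evaluate φ at each world:
  s0 (successors {s1, s2}): φ is false.
  s1 (successors {s2, s3}): φ is false.
  s2 (successors {s0, s5}): φ is true.
  s3 (successors {s1, s4, s5}): φ is false.
  s4 (successors {s1, s2, s4}): φ is false.
  s5 (successors {s2, s3}): φ is false.
For instance, at s5:
  At s5: Dia p and q is false, Box p is false, so (Dia p and q) or Box p is false.
    At s5: Dia p is false, q is true, so Dia p and q is false.
      At s5: Dia p requires p at some successor in {s2, s3}.
        At s2: p is false.
        At s3: p is false.
      So Dia p is false at s5.
    At s5: Box p requires p at every successor {s2, s3}.
      p fails at s2, so Box p is false at s5.
Satisfying worlds: {s2}

s2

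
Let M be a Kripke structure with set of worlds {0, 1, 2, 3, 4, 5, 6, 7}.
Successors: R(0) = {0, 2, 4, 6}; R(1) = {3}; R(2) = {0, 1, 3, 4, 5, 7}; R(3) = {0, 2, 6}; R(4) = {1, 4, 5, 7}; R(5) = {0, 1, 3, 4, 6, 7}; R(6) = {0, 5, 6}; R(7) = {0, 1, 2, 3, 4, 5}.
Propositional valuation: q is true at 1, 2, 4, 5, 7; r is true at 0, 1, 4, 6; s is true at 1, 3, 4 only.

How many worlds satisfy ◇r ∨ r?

Recall that ◇ψ holds at a world iff ψ holds at some accessible world.
Let φ = ◇r ∨ r. Evaluate φ at each world:
  0 (successors {0, 2, 4, 6}): φ is true.
  1 (successors {3}): φ is true.
  2 (successors {0, 1, 3, 4, 5, 7}): φ is true.
  3 (successors {0, 2, 6}): φ is true.
  4 (successors {1, 4, 5, 7}): φ is true.
  5 (successors {0, 1, 3, 4, 6, 7}): φ is true.
  6 (successors {0, 5, 6}): φ is true.
  7 (successors {0, 1, 2, 3, 4, 5}): φ is true.
For instance, at 6:
  At 6: ◇r is true, r is true, so ◇r ∨ r is true.
    At 6: ◇r requires r at some successor in {0, 5, 6}.
      r holds at 0, so ◇r is true at 6.
Satisfying worlds: {0, 1, 2, 3, 4, 5, 6, 7}

8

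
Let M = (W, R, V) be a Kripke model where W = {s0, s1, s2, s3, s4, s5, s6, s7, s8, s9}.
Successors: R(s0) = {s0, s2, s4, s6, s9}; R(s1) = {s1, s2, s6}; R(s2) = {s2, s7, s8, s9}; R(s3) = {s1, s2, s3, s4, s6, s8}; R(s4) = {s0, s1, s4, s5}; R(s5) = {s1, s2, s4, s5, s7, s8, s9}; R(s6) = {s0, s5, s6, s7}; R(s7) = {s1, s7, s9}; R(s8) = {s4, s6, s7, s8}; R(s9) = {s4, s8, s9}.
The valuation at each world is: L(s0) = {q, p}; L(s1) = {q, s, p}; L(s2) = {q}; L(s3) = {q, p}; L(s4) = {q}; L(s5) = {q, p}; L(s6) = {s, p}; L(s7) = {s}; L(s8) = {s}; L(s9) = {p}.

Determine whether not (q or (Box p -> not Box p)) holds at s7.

At s7: q or (Box p -> not Box p) is true, so not (q or (Box p -> not Box p)) is false.
  At s7: q is false, Box p -> not Box p is true, so q or (Box p -> not Box p) is true.
    At s7: Box p is false, not Box p is true, so Box p -> not Box p is true.
      At s7: Box p requires p at every successor {s1, s7, s9}.
        p fails at s7, so Box p is false at s7.
      At s7: Box p is false, so not Box p is true.

No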